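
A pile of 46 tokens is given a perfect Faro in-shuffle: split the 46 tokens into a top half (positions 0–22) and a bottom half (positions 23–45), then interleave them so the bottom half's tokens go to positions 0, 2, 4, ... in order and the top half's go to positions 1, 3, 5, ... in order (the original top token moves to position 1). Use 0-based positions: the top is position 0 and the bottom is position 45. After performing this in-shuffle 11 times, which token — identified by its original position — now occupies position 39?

Work backwards from position 39, undoing one in-shuffle at a time:
39 ← 19 ← 9 ← 4 ← 25 ← 12 ← 29 ← 14 ← 30 ← 38 ← 42 ← 44
So the token now at position 39 started at position 44.

44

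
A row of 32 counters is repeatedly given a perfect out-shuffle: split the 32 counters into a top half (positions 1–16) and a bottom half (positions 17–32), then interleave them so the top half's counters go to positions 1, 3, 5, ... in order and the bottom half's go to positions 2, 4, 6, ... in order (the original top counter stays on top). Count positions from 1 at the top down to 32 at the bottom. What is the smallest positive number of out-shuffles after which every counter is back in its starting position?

The out-shuffle permutes the 32 positions with cycle lengths [1, 1, 5, 5, 5, 5, 5, 5].
Every counter is home exactly when every cycle has completed a whole number of laps, i.e. after lcm(1, 5) = 5 out-shuffles.

5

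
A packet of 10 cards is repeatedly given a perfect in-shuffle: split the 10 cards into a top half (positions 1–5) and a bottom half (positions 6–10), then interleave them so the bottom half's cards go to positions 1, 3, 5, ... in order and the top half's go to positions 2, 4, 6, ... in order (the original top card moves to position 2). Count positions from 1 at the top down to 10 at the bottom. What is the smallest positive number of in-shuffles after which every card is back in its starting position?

10

The in-shuffle permutes the 10 positions with cycle lengths [10].
Every card is home exactly when every cycle has completed a whole number of laps, i.e. after lcm(10) = 10 in-shuffles.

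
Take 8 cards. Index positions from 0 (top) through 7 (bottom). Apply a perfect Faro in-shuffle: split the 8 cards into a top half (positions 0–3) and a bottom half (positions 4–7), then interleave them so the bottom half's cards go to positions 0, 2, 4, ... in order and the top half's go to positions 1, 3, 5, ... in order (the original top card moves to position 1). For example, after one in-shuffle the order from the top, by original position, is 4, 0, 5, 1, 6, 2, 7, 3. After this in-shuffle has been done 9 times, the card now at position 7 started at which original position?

0

Work backwards from position 7, undoing one in-shuffle at a time:
7 ← 3 ← 1 ← 0 ← 4 ← 6 ← 7 ← 3 ← 1 ← 0
So the card now at position 7 started at position 0.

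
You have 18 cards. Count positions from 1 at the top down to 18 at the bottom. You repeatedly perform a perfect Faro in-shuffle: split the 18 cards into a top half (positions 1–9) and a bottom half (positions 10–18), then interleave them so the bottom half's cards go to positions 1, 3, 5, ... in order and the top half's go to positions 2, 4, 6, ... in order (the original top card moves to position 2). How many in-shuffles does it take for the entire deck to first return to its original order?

18

The in-shuffle permutes the 18 positions with cycle lengths [18].
Every card is home exactly when every cycle has completed a whole number of laps, i.e. after lcm(18) = 18 in-shuffles.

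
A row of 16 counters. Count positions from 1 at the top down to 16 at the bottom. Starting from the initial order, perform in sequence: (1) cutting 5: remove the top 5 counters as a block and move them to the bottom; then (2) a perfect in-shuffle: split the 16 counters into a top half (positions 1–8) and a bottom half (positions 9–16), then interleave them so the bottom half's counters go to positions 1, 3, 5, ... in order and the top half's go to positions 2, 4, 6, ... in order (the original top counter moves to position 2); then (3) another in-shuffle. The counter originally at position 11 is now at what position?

Track the counter from position 11 forward through each operation:
  after op 1 (cut 5): 11 → 6
  after op 2 (in-shuffle): 6 → 12
  after op 3 (in-shuffle): 12 → 7

7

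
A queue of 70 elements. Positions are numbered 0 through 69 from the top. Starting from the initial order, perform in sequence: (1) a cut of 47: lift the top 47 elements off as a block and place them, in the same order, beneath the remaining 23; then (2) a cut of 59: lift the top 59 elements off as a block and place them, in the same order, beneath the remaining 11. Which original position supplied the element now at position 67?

Undo the operations in reverse order, starting from position 67:
  undo op 2 (cut 59): 67 ← 56
  undo op 1 (cut 47): 56 ← 33
So the element at position 67 came from original position 33.

33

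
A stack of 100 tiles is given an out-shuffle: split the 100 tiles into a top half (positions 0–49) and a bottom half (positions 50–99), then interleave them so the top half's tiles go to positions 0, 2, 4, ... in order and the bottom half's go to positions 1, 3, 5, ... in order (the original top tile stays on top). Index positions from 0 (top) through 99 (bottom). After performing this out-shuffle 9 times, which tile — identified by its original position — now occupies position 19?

71

Work backwards from position 19, undoing one out-shuffle at a time:
19 ← 59 ← 79 ← 89 ← 94 ← 47 ← 73 ← 86 ← 43 ← 71
So the tile now at position 19 started at position 71.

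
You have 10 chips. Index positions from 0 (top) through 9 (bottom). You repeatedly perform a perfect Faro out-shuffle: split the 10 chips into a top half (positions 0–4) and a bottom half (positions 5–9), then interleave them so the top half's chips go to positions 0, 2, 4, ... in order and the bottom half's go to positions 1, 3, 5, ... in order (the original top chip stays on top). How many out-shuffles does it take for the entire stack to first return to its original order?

The out-shuffle permutes the 10 positions with cycle lengths [1, 1, 2, 6].
Every chip is home exactly when every cycle has completed a whole number of laps, i.e. after lcm(1, 2, 6) = 6 out-shuffles.

6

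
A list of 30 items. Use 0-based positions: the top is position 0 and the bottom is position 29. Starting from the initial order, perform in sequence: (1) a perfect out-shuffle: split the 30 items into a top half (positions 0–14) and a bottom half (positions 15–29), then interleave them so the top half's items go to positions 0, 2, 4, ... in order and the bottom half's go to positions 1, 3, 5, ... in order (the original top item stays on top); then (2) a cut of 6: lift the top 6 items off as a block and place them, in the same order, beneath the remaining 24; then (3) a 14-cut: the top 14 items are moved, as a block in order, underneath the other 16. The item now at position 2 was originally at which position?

11

Undo the operations in reverse order, starting from position 2:
  undo op 3 (cut 14): 2 ← 16
  undo op 2 (cut 6): 16 ← 22
  undo op 1 (out-shuffle, from top half): 22 ← 11
So the item at position 2 came from original position 11.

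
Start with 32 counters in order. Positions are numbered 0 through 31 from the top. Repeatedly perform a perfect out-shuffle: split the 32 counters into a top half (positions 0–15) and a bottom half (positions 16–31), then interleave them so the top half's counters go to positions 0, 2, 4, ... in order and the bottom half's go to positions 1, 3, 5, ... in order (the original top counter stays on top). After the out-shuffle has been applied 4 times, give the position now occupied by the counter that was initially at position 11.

21

Track the counter's position through each out-shuffle:
11 → 22 → 13 → 26 → 21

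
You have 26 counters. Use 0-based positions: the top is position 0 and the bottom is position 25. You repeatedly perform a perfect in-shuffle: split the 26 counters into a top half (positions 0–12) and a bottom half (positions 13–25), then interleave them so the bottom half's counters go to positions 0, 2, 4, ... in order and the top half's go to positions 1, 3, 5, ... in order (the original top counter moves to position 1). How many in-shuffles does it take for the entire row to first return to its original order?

18

The in-shuffle permutes the 26 positions with cycle lengths [2, 6, 18].
Every counter is home exactly when every cycle has completed a whole number of laps, i.e. after lcm(2, 6, 18) = 18 in-shuffles.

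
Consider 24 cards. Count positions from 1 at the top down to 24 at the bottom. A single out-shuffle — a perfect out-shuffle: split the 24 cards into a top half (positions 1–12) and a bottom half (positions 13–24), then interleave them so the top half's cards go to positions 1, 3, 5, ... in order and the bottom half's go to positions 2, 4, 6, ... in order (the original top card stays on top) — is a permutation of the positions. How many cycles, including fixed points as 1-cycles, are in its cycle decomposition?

Trace each unvisited position around until it returns:
(1) (2 3 5 9 17 10 ... len 11) (6 11 21 18 12 23 ... len 11) (24)
4 cycles in total.

4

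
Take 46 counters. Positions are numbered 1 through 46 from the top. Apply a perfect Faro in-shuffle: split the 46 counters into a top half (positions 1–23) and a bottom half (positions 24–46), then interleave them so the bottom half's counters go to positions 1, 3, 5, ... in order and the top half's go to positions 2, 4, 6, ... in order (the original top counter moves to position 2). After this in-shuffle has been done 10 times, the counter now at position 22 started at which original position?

Work backwards from position 22, undoing one in-shuffle at a time:
22 ← 11 ← 29 ← 38 ← 19 ← 33 ← 40 ← 20 ← 10 ← 5 ← 26
So the counter now at position 22 started at position 26.

26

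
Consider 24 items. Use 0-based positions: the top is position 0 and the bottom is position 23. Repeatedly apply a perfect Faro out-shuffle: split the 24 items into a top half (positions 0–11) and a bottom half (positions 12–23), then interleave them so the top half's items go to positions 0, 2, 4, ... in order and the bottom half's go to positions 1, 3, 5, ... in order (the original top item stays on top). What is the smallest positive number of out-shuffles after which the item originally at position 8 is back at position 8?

Follow position 8 under repeated out-shuffles:
8 → 16 → 9 → 18 → 13 → 3 → 6 → 12 → 1 → 2 → 4 → 8
It first returns after 11 out-shuffles.

11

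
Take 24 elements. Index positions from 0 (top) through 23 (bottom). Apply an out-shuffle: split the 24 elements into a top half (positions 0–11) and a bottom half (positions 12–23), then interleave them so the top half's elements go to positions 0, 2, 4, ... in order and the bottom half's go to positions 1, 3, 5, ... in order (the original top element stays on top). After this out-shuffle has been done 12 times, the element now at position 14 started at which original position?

7

Work backwards from position 14, undoing one out-shuffle at a time:
14 ← 7 ← 15 ← 19 ← 21 ← 22 ← 11 ← 17 ← 20 ← 10 ← 5 ← 14 ← 7
So the element now at position 14 started at position 7.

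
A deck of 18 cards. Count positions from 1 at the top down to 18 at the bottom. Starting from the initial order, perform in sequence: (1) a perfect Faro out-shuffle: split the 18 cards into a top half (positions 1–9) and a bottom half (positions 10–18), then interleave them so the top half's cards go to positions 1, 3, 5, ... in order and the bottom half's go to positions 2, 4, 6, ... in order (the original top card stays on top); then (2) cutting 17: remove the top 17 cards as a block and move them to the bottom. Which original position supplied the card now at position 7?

Undo the operations in reverse order, starting from position 7:
  undo op 2 (cut 17): 7 ← 6
  undo op 1 (out-shuffle, from bottom half): 6 ← 12
So the card at position 7 came from original position 12.

12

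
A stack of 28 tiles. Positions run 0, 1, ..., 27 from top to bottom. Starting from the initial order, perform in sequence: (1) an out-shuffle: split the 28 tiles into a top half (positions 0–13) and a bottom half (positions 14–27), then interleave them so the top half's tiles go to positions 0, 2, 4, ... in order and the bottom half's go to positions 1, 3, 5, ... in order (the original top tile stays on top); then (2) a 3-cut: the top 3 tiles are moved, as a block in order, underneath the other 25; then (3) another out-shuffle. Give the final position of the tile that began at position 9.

Track the tile from position 9 forward through each operation:
  after op 1 (out-shuffle): 9 → 18
  after op 2 (cut 3): 18 → 15
  after op 3 (out-shuffle): 15 → 3

3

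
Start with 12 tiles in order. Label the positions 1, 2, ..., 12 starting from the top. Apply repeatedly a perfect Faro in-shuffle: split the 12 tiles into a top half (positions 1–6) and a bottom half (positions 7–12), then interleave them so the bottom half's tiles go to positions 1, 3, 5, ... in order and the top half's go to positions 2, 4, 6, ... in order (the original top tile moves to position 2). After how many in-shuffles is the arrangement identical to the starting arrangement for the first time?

The in-shuffle permutes the 12 positions with cycle lengths [12].
Every tile is home exactly when every cycle has completed a whole number of laps, i.e. after lcm(12) = 12 in-shuffles.

12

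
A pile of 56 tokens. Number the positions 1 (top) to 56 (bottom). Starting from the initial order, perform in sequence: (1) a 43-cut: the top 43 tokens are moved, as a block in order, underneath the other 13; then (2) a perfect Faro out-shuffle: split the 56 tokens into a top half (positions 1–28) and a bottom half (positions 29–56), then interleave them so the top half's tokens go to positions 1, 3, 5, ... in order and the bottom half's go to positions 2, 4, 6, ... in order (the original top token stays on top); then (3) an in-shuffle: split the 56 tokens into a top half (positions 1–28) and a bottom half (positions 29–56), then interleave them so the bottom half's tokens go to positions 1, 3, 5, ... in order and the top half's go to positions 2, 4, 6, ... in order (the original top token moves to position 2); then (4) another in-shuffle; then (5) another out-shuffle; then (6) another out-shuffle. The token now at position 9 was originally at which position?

Undo the operations in reverse order, starting from position 9:
  undo op 6 (out-shuffle, from top half): 9 ← 5
  undo op 5 (out-shuffle, from top half): 5 ← 3
  undo op 4 (in-shuffle, from bottom half): 3 ← 30
  undo op 3 (in-shuffle, from top half): 30 ← 15
  undo op 2 (out-shuffle, from top half): 15 ← 8
  undo op 1 (cut 43): 8 ← 51
So the token at position 9 came from original position 51.

51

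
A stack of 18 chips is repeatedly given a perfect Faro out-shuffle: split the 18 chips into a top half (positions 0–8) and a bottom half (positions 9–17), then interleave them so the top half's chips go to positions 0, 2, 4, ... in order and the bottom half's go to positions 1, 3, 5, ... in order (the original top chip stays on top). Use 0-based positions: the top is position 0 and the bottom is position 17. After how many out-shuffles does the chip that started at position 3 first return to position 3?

8

Follow position 3 under repeated out-shuffles:
3 → 6 → 12 → 7 → 14 → 11 → 5 → 10 → 3
It first returns after 8 out-shuffles.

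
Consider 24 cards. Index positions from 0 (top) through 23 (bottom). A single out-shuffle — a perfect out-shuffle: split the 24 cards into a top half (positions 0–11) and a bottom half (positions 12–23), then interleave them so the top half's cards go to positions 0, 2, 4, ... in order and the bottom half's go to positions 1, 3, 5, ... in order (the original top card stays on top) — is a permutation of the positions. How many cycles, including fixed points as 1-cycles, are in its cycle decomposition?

Trace each unvisited position around until it returns:
(0) (1 2 4 8 16 9 ... len 11) (5 10 20 17 11 22 ... len 11) (23)
4 cycles in total.

4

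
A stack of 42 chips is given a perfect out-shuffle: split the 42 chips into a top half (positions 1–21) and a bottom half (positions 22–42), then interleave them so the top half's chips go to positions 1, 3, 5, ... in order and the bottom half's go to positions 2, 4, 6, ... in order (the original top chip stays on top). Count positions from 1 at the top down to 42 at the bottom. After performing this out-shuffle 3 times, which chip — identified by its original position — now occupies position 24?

Work backwards from position 24, undoing one out-shuffle at a time:
24 ← 33 ← 17 ← 9
So the chip now at position 24 started at position 9.

9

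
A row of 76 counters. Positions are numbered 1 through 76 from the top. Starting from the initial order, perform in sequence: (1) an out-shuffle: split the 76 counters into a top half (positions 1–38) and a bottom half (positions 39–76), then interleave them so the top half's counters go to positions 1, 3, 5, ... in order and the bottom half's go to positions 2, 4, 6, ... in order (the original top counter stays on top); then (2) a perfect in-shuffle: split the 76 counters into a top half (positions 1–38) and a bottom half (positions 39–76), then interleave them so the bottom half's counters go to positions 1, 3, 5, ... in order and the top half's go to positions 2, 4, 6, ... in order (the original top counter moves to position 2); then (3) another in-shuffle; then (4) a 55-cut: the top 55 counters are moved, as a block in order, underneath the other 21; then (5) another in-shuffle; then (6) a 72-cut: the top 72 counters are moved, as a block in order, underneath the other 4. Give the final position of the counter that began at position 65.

18

Track the counter from position 65 forward through each operation:
  after op 1 (out-shuffle): 65 → 54
  after op 2 (in-shuffle): 54 → 31
  after op 3 (in-shuffle): 31 → 62
  after op 4 (cut 55): 62 → 7
  after op 5 (in-shuffle): 7 → 14
  after op 6 (cut 72): 14 → 18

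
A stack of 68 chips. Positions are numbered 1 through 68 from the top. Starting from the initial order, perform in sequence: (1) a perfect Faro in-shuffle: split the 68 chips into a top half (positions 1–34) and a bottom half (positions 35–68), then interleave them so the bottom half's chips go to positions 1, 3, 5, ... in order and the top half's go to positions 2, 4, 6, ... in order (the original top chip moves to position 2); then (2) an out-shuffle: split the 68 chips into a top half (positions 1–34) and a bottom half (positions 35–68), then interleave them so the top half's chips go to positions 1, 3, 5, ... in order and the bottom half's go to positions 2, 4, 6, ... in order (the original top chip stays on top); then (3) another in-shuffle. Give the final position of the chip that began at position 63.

23

Track the chip from position 63 forward through each operation:
  after op 1 (in-shuffle): 63 → 57
  after op 2 (out-shuffle): 57 → 46
  after op 3 (in-shuffle): 46 → 23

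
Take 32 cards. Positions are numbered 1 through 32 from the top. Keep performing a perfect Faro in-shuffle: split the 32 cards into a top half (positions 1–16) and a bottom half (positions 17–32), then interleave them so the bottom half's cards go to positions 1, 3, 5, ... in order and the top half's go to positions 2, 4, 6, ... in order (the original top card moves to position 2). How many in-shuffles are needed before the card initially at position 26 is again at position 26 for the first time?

Follow position 26 under repeated in-shuffles:
26 → 19 → 5 → 10 → 20 → 7 → 14 → 28 → 23 → 13 → 26
It first returns after 10 in-shuffles.

10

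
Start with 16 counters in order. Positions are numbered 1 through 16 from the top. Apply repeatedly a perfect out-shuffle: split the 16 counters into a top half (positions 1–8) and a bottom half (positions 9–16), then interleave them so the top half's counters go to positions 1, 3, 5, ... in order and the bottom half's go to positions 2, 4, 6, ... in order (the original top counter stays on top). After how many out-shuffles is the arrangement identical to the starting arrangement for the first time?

The out-shuffle permutes the 16 positions with cycle lengths [1, 1, 2, 4, 4, 4].
Every counter is home exactly when every cycle has completed a whole number of laps, i.e. after lcm(1, 2, 4) = 4 out-shuffles.

4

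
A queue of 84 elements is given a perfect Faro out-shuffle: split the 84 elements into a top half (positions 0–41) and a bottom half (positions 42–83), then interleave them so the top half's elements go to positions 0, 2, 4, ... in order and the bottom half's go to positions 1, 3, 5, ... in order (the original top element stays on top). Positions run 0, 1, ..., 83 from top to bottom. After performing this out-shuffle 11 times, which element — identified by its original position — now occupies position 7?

52

Work backwards from position 7, undoing one out-shuffle at a time:
7 ← 45 ← 64 ← 32 ← 16 ← 8 ← 4 ← 2 ← 1 ← 42 ← 21 ← 52
So the element now at position 7 started at position 52.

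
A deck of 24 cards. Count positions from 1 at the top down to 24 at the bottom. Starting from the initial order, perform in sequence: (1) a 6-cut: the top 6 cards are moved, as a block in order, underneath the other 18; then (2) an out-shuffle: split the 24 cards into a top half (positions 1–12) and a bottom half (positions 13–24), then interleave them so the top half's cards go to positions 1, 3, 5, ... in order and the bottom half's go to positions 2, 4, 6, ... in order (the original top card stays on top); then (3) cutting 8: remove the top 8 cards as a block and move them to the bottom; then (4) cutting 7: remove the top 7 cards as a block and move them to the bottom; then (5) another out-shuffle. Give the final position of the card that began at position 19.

21

Track the card from position 19 forward through each operation:
  after op 1 (cut 6): 19 → 13
  after op 2 (out-shuffle): 13 → 2
  after op 3 (cut 8): 2 → 18
  after op 4 (cut 7): 18 → 11
  after op 5 (out-shuffle): 11 → 21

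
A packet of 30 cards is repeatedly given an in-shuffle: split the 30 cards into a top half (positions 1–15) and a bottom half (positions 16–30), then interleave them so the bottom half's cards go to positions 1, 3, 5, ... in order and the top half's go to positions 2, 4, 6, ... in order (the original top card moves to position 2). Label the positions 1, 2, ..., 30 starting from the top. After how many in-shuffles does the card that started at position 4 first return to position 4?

Follow position 4 under repeated in-shuffles:
4 → 8 → 16 → 1 → 2 → 4
It first returns after 5 in-shuffles.

5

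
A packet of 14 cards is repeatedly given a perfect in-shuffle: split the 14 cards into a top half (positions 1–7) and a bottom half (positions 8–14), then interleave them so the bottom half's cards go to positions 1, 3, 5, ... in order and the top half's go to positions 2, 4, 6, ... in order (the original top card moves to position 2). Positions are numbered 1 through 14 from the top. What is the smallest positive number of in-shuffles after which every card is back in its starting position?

4

The in-shuffle permutes the 14 positions with cycle lengths [2, 4, 4, 4].
Every card is home exactly when every cycle has completed a whole number of laps, i.e. after lcm(2, 4) = 4 in-shuffles.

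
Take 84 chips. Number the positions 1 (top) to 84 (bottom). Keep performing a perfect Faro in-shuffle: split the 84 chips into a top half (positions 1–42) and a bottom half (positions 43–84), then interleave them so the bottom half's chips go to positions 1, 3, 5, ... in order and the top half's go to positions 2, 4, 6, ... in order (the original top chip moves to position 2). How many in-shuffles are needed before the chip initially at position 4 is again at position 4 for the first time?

Follow position 4 under repeated in-shuffles:
4 → 8 → 16 → 32 → 64 → 43 → 1 → 2 → 4
It first returns after 8 in-shuffles.

8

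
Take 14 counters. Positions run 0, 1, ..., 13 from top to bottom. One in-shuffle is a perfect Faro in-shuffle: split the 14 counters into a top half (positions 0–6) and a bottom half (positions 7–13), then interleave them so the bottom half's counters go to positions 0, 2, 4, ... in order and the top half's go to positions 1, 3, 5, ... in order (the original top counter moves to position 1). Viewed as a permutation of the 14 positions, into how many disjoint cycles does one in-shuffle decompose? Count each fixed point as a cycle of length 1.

4

Trace each unvisited position around until it returns:
(0 1 3 7) (2 5 11 8) (4 9) (6 13 12 10)
4 cycles in total.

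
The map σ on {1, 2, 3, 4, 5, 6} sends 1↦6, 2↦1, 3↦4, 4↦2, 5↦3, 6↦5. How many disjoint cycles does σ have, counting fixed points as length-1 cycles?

Cycle decomposition: (1 6 5 3 4 2).
1 cycle.

1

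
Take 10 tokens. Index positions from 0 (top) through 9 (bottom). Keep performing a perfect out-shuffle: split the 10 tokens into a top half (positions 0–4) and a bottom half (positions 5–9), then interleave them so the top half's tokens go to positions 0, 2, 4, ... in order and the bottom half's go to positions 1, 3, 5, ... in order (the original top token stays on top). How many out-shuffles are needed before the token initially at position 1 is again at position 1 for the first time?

6

Follow position 1 under repeated out-shuffles:
1 → 2 → 4 → 8 → 7 → 5 → 1
It first returns after 6 out-shuffles.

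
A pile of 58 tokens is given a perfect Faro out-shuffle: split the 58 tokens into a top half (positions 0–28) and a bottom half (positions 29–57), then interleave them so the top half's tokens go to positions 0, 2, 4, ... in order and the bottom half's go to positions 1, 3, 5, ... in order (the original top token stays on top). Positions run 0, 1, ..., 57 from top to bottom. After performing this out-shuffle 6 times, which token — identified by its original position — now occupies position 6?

Work backwards from position 6, undoing one out-shuffle at a time:
6 ← 3 ← 30 ← 15 ← 36 ← 18 ← 9
So the token now at position 6 started at position 9.

9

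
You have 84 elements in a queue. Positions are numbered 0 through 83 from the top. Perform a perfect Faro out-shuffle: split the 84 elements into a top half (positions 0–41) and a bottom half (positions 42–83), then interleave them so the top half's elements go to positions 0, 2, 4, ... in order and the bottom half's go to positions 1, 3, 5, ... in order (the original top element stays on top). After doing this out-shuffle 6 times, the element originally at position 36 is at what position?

63

Track the element's position through each out-shuffle:
36 → 72 → 61 → 39 → 78 → 73 → 63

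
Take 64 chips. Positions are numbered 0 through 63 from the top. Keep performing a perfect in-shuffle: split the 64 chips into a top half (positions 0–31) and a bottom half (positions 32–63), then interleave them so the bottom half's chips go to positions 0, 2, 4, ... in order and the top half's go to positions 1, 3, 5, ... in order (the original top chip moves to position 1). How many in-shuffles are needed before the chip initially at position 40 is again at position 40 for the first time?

Follow position 40 under repeated in-shuffles:
40 → 16 → 33 → 2 → 5 → 11 → 23 → 47 → 30 → 61 → 58 → 52 → 40
It first returns after 12 in-shuffles.

12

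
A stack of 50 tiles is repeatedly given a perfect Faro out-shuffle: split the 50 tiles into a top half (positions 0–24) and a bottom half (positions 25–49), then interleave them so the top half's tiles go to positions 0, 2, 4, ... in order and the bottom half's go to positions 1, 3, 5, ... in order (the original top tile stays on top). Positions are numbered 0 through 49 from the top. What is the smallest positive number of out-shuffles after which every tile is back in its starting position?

21

The out-shuffle permutes the 50 positions with cycle lengths [1, 1, 3, 3, 21, 21].
Every tile is home exactly when every cycle has completed a whole number of laps, i.e. after lcm(1, 3, 21) = 21 out-shuffles.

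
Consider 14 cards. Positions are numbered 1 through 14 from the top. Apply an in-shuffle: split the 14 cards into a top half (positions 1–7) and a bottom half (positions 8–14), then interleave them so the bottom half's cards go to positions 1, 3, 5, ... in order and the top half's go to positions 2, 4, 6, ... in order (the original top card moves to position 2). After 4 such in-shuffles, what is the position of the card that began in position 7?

7

Track the card's position through each in-shuffle:
7 → 14 → 13 → 11 → 7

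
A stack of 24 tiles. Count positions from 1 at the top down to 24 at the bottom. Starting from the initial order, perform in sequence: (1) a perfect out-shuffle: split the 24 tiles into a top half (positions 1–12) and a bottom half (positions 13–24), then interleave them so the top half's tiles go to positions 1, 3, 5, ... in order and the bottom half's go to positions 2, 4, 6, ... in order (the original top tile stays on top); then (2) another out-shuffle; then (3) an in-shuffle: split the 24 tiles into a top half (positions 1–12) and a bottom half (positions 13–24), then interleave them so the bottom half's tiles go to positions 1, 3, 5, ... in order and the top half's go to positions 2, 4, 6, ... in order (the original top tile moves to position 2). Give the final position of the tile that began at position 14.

Track the tile from position 14 forward through each operation:
  after op 1 (out-shuffle): 14 → 4
  after op 2 (out-shuffle): 4 → 7
  after op 3 (in-shuffle): 7 → 14

14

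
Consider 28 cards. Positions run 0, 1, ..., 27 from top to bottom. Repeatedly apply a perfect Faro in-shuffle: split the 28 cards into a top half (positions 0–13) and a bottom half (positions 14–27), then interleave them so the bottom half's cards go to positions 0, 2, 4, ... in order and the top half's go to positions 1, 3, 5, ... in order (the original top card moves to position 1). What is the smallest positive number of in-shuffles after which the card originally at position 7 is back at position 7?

28

Follow position 7 under repeated in-shuffles:
7 → 15 → 2 → 5 → 11 → 23 → 18 → 8 → ... → 7 (length 28)
It first returns after 28 in-shuffles.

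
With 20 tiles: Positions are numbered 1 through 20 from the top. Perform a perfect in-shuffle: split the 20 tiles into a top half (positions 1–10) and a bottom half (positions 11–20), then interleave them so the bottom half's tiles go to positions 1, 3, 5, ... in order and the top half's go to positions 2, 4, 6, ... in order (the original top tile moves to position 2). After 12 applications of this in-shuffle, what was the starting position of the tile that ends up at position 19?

19

Work backwards from position 19, undoing one in-shuffle at a time:
19 ← 20 ← 10 ← 5 ← 13 ← 17 ← 19 ← 20 ← 10 ← 5 ← 13 ← 17 ← 19
So the tile now at position 19 started at position 19.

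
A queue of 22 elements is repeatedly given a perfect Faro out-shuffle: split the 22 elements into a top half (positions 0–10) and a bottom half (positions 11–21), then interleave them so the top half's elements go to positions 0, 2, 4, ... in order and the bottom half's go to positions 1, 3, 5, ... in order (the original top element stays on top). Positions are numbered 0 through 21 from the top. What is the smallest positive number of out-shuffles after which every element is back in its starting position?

6

The out-shuffle permutes the 22 positions with cycle lengths [1, 1, 2, 3, 3, 6, 6].
Every element is home exactly when every cycle has completed a whole number of laps, i.e. after lcm(1, 2, 3, 6) = 6 out-shuffles.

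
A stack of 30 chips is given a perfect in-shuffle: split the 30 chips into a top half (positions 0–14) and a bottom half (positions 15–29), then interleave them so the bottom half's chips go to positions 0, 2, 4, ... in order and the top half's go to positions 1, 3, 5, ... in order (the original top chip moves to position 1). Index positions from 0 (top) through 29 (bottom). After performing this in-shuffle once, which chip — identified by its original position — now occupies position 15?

7

Work backwards from position 15, undoing one in-shuffle at a time:
15 ← 7
So the chip now at position 15 started at position 7.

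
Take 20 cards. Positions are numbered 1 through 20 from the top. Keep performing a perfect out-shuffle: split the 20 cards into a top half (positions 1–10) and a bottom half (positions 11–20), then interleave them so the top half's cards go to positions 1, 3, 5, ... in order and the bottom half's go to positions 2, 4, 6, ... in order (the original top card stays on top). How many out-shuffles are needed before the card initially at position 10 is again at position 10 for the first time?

Follow position 10 under repeated out-shuffles:
10 → 19 → 18 → 16 → 12 → 4 → 7 → 13 → 6 → 11 → 2 → 3 → 5 → 9 → 17 → 14 → 8 → 15 → 10
It first returns after 18 out-shuffles.

18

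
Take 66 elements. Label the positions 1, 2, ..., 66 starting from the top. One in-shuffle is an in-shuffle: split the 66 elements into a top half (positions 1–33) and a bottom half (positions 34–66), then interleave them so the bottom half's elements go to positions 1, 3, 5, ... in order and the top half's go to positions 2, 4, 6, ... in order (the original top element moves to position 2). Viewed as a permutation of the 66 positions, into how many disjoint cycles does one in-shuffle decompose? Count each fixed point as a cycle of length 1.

Trace each unvisited position around until it returns:
(1 2 4 8 16 32 ... len 66)
1 cycle in total.

1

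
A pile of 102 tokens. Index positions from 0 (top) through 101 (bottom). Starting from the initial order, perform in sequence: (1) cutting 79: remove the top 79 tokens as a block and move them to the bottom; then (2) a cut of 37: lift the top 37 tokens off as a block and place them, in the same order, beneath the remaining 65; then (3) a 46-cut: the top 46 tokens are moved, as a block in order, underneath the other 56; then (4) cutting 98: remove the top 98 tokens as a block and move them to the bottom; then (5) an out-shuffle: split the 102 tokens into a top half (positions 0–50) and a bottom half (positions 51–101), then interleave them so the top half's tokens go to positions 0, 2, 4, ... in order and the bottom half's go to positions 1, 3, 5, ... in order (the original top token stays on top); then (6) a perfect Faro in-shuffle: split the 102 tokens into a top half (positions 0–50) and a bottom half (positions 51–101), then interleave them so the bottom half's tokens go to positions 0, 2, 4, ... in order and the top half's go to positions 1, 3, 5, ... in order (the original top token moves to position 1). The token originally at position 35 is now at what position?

20

Track the token from position 35 forward through each operation:
  after op 1 (cut 79): 35 → 58
  after op 2 (cut 37): 58 → 21
  after op 3 (cut 46): 21 → 77
  after op 4 (cut 98): 77 → 81
  after op 5 (out-shuffle): 81 → 61
  after op 6 (in-shuffle): 61 → 20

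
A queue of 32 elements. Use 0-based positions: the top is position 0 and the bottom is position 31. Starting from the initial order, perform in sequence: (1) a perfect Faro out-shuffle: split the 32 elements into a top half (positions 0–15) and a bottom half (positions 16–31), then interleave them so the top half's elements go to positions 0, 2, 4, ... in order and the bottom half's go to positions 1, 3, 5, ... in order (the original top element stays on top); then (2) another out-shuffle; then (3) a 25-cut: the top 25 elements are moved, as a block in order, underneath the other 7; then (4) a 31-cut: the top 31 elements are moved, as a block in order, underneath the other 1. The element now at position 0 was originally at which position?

6

Undo the operations in reverse order, starting from position 0:
  undo op 4 (cut 31): 0 ← 31
  undo op 3 (cut 25): 31 ← 24
  undo op 2 (out-shuffle, from top half): 24 ← 12
  undo op 1 (out-shuffle, from top half): 12 ← 6
So the element at position 0 came from original position 6.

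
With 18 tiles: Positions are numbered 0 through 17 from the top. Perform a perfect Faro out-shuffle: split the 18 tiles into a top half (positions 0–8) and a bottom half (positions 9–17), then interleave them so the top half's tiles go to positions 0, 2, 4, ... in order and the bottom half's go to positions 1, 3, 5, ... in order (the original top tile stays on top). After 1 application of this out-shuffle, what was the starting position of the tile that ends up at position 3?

10

Work backwards from position 3, undoing one out-shuffle at a time:
3 ← 10
So the tile now at position 3 started at position 10.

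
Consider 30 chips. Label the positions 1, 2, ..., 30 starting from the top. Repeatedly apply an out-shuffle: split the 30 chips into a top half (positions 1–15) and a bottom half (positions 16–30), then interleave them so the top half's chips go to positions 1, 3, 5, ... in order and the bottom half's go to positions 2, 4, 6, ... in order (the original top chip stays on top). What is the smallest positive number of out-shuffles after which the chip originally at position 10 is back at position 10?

Follow position 10 under repeated out-shuffles:
10 → 19 → 8 → 15 → 29 → 28 → 26 → 22 → ... → 10 (length 28)
It first returns after 28 out-shuffles.

28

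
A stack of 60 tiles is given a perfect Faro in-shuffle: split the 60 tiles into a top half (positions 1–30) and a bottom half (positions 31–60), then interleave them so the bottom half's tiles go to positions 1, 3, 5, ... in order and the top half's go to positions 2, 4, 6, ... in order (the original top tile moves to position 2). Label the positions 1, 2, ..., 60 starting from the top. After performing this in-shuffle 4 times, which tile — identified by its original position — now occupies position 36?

48

Work backwards from position 36, undoing one in-shuffle at a time:
36 ← 18 ← 9 ← 35 ← 48
So the tile now at position 36 started at position 48.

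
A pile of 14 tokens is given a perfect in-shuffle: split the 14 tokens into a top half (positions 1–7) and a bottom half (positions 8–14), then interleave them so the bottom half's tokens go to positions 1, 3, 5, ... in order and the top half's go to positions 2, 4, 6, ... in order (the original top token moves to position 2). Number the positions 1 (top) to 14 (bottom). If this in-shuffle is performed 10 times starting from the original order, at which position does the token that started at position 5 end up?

Track the token's position through each in-shuffle:
5 → 10 → 5 → 10 → 5 → 10 → 5 → 10 → 5 → 10 → 5

5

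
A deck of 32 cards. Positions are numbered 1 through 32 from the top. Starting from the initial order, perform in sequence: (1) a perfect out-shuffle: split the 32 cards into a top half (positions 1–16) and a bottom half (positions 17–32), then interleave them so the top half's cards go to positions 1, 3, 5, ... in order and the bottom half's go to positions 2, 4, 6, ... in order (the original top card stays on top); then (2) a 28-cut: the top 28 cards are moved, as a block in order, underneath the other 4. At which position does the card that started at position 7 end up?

17

Track the card from position 7 forward through each operation:
  after op 1 (out-shuffle): 7 → 13
  after op 2 (cut 28): 13 → 17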